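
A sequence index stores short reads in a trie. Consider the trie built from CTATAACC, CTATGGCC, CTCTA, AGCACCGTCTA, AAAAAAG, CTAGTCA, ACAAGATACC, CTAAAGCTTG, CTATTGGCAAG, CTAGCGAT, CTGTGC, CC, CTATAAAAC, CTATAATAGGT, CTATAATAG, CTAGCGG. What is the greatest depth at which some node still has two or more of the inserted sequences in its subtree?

Look for the deepest trie node that still has at least two words in its subtree.
"CTATAATAG" and "CTATAATAGGT" agree on "CTATAATAG" (9 characters) before diverging; nothing deeper is shared.
Longest shared-prefix length: 9

9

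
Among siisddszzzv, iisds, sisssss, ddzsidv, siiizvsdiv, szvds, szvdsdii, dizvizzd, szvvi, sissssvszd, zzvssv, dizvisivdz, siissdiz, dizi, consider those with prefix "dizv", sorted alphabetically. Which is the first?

dizvisivdz

DFS of the "dizv" subtree visits, in order: "dizvisivdz", "dizvizzd"
The 1st is dizvisivdz.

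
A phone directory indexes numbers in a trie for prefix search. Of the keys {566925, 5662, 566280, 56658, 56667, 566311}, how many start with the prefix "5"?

6

Walk to "5"; the words in its subtree are exactly those with that prefix.
Words under "5": 5662, 566280, 566311, 56658, 56667, 566925
Count: 6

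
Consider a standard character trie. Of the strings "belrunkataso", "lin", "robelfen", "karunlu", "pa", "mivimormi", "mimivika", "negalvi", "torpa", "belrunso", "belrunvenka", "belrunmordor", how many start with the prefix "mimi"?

1

Traverse to the node for "mimi", then collect every word in that subtree.
Matches: "mimivika"
Count: 1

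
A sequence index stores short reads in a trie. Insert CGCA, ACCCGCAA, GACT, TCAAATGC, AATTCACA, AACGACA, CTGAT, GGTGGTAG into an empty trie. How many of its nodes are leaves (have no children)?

8

Leaves are exactly the stored words that no other stored word extends.
Those words: "AACGACA", "AATTCACA", "ACCCGCAA", "CGCA", "CTGAT", "GACT", "GGTGGTAG", "TCAAATGC"
Leaf count: 8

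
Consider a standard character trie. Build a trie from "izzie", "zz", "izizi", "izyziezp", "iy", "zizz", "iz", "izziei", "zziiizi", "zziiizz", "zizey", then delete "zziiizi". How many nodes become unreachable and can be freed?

1

After clearing the end-marker at "zziiizi", prune upward until reaching a node still needed by another word.
The suffix "i" (1 node) is used only by "zziiizi"; the node for "zziiiz" still has the child "z", so pruning stops there.
Nodes removed: 1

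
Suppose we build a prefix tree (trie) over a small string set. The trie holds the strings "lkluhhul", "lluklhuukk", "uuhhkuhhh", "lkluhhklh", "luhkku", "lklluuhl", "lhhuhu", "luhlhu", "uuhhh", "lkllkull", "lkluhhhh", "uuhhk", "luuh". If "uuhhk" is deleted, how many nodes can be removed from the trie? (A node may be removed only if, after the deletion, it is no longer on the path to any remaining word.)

A node on "uuhhk"'s path can go only if nothing else ends at it or branches off below it.
Every node on "uuhhk" is still needed (e.g. by "uuhhkuhhh"), so nothing is freed.
Nodes removed: 0

0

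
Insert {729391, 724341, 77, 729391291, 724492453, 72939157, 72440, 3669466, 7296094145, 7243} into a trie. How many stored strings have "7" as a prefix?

Traverse to the node for "7", then collect every word in that subtree.
Matches: "7243", "724341", "72440", "724492453", "729391", "729391291", "72939157", "7296094145", "77"
Count: 9

9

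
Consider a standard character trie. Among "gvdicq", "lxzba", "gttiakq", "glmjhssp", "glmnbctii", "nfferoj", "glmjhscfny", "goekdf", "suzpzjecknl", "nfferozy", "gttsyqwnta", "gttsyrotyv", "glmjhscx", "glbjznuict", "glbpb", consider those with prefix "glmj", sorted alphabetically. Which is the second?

Words with prefix "glmj", in lexicographic order: "glmjhscfny", "glmjhscx", "glmjhssp"
The 2nd is glmjhscx.

glmjhscx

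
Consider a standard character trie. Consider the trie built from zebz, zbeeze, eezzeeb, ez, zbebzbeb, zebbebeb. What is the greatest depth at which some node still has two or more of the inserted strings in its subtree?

3

Equivalently: take the maximum, over all pairs, of their longest common prefix length.
"zbebzbeb" and "zbeeze" agree on "zbe" (3 characters) before diverging; nothing deeper is shared.
Longest shared-prefix length: 3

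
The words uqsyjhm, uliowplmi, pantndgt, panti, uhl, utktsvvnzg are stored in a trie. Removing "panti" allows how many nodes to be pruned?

A node on "panti"'s path can go only if nothing else ends at it or branches off below it.
The suffix "i" (1 node) is used only by "panti"; the node for "pant" still has the child "n", so pruning stops there.
Nodes removed: 1

1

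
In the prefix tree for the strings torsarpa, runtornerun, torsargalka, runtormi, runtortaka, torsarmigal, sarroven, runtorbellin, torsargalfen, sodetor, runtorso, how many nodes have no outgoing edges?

Leaves are exactly the stored words that no other stored word extends.
Those words: "runtorbellin", "runtormi", "runtornerun", "runtorso", "runtortaka", "sarroven", "sodetor", "torsargalfen", "torsargalka", "torsarmigal", "torsarpa"
Leaf count: 11

11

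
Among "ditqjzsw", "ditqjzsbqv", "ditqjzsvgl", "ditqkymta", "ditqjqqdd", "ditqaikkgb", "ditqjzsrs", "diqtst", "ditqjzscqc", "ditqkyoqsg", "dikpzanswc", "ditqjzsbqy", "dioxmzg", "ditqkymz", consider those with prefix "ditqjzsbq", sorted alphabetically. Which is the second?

ditqjzsbqy

DFS of the "ditqjzsbq" subtree visits, in order: "ditqjzsbqv", "ditqjzsbqy"
Position 2: ditqjzsbqy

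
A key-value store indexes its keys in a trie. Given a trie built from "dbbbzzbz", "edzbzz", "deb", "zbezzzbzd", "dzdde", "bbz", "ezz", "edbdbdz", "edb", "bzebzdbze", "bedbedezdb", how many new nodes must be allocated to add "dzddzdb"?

3

"dzdd" is already a path in the trie; the remaining "zdb" must be added.
So 7 − 4 = 3 new nodes.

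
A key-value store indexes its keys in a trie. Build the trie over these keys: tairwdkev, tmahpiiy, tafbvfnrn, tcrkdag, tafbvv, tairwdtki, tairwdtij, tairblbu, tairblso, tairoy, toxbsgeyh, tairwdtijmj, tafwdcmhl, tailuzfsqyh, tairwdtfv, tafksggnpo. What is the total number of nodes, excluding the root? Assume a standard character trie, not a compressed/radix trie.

Insert word by word; a character creates a node only if that edge doesn't already exist:
  "tairwdkev" → 9 new (t, a, i, r, w, d, k, e, v)
  "tmahpiiy" → prefix "t" already present; 7 new (m, a, h, p, i, i, y)
  "tafbvfnrn" → prefix "ta" already present; 7 new (f, b, v, f, n, r, n)
  "tcrkdag" → prefix "t" already present; 6 new (c, r, k, d, a, g)
  "tafbvv" → prefix "tafbv" already present; 1 new (v)
  "tairwdtki" → prefix "tairwd" already present; 3 new (t, k, i)
  "tairwdtij" → prefix "tairwdt" already present; 2 new (i, j)
  "tairblbu" → prefix "tair" already present; 4 new (b, l, b, u)
  "tairblso" → prefix "tairbl" already present; 2 new (s, o)
  "tairoy" → prefix "tair" already present; 2 new (o, y)
  "toxbsgeyh" → prefix "t" already present; 8 new (o, x, b, s, g, e, y, h)
  "tairwdtijmj" → prefix "tairwdtij" already present; 2 new (m, j)
  "tafwdcmhl" → prefix "taf" already present; 6 new (w, d, c, m, h, l)
  "tailuzfsqyh" → prefix "tai" already present; 8 new (l, u, z, f, s, q, y, h)
  "tairwdtfv" → prefix "tairwdt" already present; 2 new (f, v)
  "tafksggnpo" → prefix "taf" already present; 7 new (k, s, g, g, n, p, o)
Total nodes = 9 + 7 + 7 + 6 + 1 + 3 + 2 + 4 + 2 + 2 + 8 + 2 + 6 + 8 + 2 + 7 = 76

76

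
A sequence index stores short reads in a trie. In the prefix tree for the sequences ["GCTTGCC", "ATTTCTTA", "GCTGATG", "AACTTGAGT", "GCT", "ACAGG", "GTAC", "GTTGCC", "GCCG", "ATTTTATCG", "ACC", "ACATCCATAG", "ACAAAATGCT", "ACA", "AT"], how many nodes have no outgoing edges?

12

Leaves are exactly the stored words that no other stored word extends.
Those words: "AACTTGAGT", "ACAAAATGCT", "ACAGG", "ACATCCATAG", "ACC", "ATTTCTTA", "ATTTTATCG", "GCCG", "GCTGATG", "GCTTGCC", "GTAC", "GTTGCC"
Leaf count: 12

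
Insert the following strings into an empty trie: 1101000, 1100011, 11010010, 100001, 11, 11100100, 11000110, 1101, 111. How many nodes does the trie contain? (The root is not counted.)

25

Trie structure (* marks end of a word):
(root)
└─ 1
   ├─ 0
   │  └─ 0
   │     └─ 0
   │        └─ 0
   │           └─ 1 *
   └─ 1 *
      ├─ 0
      │  ├─ 0
      │  │  └─ 0
      │  │     └─ 1
      │  │        └─ 1 *
      │  │           └─ 0 *
      │  └─ 1 *
      │     └─ 0
      │        └─ 0
      │           ├─ 0 *
      │           └─ 1
      │              └─ 0 *
      └─ 1 *
         └─ 0
            └─ 0
               └─ 1
                  └─ 0
                     └─ 0 *
Counting every labelled node above: 25.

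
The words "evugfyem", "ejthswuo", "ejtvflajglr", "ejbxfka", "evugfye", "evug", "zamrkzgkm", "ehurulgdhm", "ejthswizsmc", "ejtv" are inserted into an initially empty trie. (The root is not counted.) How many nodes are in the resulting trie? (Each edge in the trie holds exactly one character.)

Insert word by word; a character creates a node only if that edge doesn't already exist:
  "evugfyem" → 8 new (e, v, u, g, f, y, e, m)
  "ejthswuo" → prefix "e" already present; 7 new (j, t, h, s, w, u, o)
  "ejtvflajglr" → prefix "ejt" already present; 8 new (v, f, l, a, j, g, l, r)
  "ejbxfka" → prefix "ej" already present; 5 new (b, x, f, k, a)
  "evugfye" → prefix "evugfye" already present; 0 new (none)
  "evug" → prefix "evug" already present; 0 new (none)
  "zamrkzgkm" → 9 new (z, a, m, r, k, z, g, k, m)
  "ehurulgdhm" → prefix "e" already present; 9 new (h, u, r, u, l, g, d, h, m)
  "ejthswizsmc" → prefix "ejthsw" already present; 5 new (i, z, s, m, c)
  "ejtv" → prefix "ejtv" already present; 0 new (none)
Total nodes = 8 + 7 + 8 + 5 + 0 + 0 + 9 + 9 + 5 + 0 = 51

51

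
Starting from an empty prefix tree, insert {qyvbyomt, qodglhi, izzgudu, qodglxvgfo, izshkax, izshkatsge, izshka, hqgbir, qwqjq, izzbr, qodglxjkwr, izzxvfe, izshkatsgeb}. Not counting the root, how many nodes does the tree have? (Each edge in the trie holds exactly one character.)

Insert word by word; a character creates a node only if that edge doesn't already exist:
  "qyvbyomt" → 8 new (q, y, v, b, y, o, m, t)
  "qodglhi" → prefix "q" already present; 6 new (o, d, g, l, h, i)
  "izzgudu" → 7 new (i, z, z, g, u, d, u)
  "qodglxvgfo" → prefix "qodgl" already present; 5 new (x, v, g, f, o)
  "izshkax" → prefix "iz" already present; 5 new (s, h, k, a, x)
  "izshkatsge" → prefix "izshka" already present; 4 new (t, s, g, e)
  "izshka" → prefix "izshka" already present; 0 new (none)
  "hqgbir" → 6 new (h, q, g, b, i, r)
  "qwqjq" → prefix "q" already present; 4 new (w, q, j, q)
  "izzbr" → prefix "izz" already present; 2 new (b, r)
  "qodglxjkwr" → prefix "qodglx" already present; 4 new (j, k, w, r)
  "izzxvfe" → prefix "izz" already present; 4 new (x, v, f, e)
  "izshkatsgeb" → prefix "izshkatsge" already present; 1 new (b)
Total nodes = 8 + 6 + 7 + 5 + 5 + 4 + 0 + 6 + 4 + 2 + 4 + 4 + 1 = 56

56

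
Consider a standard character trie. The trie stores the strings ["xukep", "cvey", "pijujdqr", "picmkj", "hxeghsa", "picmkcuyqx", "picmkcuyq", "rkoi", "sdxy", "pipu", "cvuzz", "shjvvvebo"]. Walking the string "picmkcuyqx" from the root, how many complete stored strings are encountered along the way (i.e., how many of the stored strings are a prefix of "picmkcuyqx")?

Check each prefix of "picmkcuyqx" against the stored set — each match is an end-marker on the path.
Prefixes of the query that are stored words: "picmkcuyq", "picmkcuyqx"
Count: 2

2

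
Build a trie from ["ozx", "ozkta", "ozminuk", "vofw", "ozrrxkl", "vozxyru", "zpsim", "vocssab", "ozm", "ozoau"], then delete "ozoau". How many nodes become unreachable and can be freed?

3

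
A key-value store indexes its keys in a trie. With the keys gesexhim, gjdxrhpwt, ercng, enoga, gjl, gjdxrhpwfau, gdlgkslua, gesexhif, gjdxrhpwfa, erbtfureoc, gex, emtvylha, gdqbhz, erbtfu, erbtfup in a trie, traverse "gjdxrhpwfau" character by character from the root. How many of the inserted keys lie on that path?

2

Walk "gjdxrhpwfau" from the root; an end-of-word marker is hit whenever a stored word is a prefix of "gjdxrhpwfau".
Prefixes of the query that are stored words: "gjdxrhpwfa", "gjdxrhpwfau"
Count: 2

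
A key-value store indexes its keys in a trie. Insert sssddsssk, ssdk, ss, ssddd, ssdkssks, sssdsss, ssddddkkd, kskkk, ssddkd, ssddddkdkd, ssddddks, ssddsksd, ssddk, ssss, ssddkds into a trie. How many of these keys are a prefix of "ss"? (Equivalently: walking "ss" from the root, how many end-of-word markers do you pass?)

Check each prefix of "ss" against the stored set — each match is an end-marker on the path.
Prefixes of the query that are stored words: "ss"
Count: 1

1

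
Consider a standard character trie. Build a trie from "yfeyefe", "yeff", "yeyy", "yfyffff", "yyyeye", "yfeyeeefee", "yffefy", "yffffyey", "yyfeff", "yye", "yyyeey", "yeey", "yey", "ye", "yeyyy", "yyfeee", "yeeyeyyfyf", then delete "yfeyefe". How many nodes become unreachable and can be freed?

2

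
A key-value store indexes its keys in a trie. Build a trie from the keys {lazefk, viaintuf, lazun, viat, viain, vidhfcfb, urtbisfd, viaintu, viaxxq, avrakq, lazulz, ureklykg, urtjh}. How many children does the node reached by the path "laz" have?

2

Follow the path "laz" to its node, then look at its outgoing edges.
Distinct next characters after "laz": e, u.
That node has 2 child edges.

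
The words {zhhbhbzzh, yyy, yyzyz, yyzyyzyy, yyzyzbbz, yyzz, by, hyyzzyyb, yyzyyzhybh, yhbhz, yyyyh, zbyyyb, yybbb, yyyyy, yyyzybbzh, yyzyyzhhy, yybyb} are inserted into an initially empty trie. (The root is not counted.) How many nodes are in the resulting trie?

Count nodes per top-level branch (shared prefixes stored once):
  'b'-branch (by): 2 nodes
  'h'-branch (hyyzzyyb): 8 nodes
  'y'-branch (yhbhz, yybbb, yybyb, yyy, yyyyh, yyyyy, yyyzybbzh, yyzyyzhhy, yyzyyzhybh, yyzyyzyy, yyzyz, yyzyzbbz, yyzz): 38 nodes
  'z'-branch (zbyyyb, zhhbhbzzh): 14 nodes
Sum: 62

62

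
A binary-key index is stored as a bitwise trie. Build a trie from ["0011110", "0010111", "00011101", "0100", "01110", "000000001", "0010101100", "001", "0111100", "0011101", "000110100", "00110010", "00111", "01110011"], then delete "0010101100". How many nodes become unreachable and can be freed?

A node on "0010101100"'s path can go only if nothing else ends at it or branches off below it.
The suffix "01100" (5 nodes) is used only by "0010101100"; the node for "00101" still has the child "1", so pruning stops there.
Nodes removed: 5

5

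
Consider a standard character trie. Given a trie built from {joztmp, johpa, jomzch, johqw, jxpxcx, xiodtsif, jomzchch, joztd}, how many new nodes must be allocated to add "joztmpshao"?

The longest prefix of "joztmpshao" already in the trie is "joztmp" (length 6).
So 10 − 6 = 4 new nodes.

4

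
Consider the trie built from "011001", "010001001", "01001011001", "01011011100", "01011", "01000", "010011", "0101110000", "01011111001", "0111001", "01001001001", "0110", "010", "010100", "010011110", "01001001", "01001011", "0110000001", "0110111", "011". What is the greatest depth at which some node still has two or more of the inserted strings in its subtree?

The deepest shared node is where two words last agree before diverging.
"01001001" and "01001001001" agree on "01001001" (8 characters) before diverging; nothing deeper is shared.
Longest shared-prefix length: 8

8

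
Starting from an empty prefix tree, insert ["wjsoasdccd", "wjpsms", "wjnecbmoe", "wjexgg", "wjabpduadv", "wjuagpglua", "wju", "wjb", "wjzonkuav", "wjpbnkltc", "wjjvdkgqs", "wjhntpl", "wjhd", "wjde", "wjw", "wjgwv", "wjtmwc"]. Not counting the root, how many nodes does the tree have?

78

For each word, the new-node count is its length minus the longest prefix already in the trie:
  "wjsoasdccd" → 10 new (w, j, s, o, a, s, d, c, c, d)
  "wjpsms" → prefix "wj" already present; 4 new (p, s, m, s)
  "wjnecbmoe" → prefix "wj" already present; 7 new (n, e, c, b, m, o, e)
  "wjexgg" → prefix "wj" already present; 4 new (e, x, g, g)
  "wjabpduadv" → prefix "wj" already present; 8 new (a, b, p, d, u, a, d, v)
  "wjuagpglua" → prefix "wj" already present; 8 new (u, a, g, p, g, l, u, a)
  "wju" → prefix "wju" already present; 0 new (none)
  "wjb" → prefix "wj" already present; 1 new (b)
  "wjzonkuav" → prefix "wj" already present; 7 new (z, o, n, k, u, a, v)
  "wjpbnkltc" → prefix "wjp" already present; 6 new (b, n, k, l, t, c)
  "wjjvdkgqs" → prefix "wj" already present; 7 new (j, v, d, k, g, q, s)
  "wjhntpl" → prefix "wj" already present; 5 new (h, n, t, p, l)
  "wjhd" → prefix "wjh" already present; 1 new (d)
  "wjde" → prefix "wj" already present; 2 new (d, e)
  "wjw" → prefix "wj" already present; 1 new (w)
  "wjgwv" → prefix "wj" already present; 3 new (g, w, v)
  "wjtmwc" → prefix "wj" already present; 4 new (t, m, w, c)
Total nodes = 10 + 4 + 7 + 4 + 8 + 8 + 0 + 1 + 7 + 6 + 7 + 5 + 1 + 2 + 1 + 3 + 4 = 78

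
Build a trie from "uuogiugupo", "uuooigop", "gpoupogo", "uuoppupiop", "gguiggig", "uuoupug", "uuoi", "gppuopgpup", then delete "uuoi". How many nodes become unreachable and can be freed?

Walk "uuoi" from the leaf back toward the root, removing each node that no remaining word uses.
The suffix "i" (1 node) is used only by "uuoi"; the node for "uuo" still has the child "g", so pruning stops there.
Nodes removed: 1

1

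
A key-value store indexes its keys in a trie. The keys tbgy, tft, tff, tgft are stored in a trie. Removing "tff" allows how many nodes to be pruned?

1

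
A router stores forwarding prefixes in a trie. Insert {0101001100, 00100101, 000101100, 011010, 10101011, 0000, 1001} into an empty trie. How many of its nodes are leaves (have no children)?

7

A leaf is a node with no children — equivalently, the end of a word that is not a proper prefix of any other stored word.
Those words: "0000", "000101100", "00100101", "0101001100", "011010", "1001", "10101011"
Leaf count: 7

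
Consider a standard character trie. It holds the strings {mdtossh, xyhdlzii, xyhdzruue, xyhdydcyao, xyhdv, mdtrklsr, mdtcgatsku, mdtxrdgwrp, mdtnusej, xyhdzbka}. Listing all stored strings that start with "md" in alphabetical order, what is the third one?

DFS of the "md" subtree visits, in order: "mdtcgatsku", "mdtnusej", "mdtossh", "mdtrklsr", "mdtxrdgwrp"
Position 3: mdtossh

mdtossh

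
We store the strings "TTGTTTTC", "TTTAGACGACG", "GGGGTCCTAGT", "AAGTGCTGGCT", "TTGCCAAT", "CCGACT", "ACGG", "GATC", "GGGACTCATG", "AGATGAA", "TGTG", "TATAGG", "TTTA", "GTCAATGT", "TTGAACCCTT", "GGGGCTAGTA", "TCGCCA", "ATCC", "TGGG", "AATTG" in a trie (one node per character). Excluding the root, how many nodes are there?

Count nodes per top-level branch (shared prefixes stored once):
  'A'-branch (AAGTGCTGGCT, AATTG, ACGG, AGATGAA, ATCC): 26 nodes
  'C'-branch (CCGACT): 6 nodes
  'G'-branch (GATC, GGGACTCATG, GGGGCTAGTA, GGGGTCCTAGT, GTCAATGT): 34 nodes
  'T'-branch (TATAGG, TCGCCA, TGGG, TGTG, TTGAACCCTT, TTGCCAAT, TTGTTTTC, TTTA, TTTAGACGACG): 44 nodes
Sum: 110

110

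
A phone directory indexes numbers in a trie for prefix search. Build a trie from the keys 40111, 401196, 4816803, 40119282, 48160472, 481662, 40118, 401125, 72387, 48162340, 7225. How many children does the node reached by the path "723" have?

The children of the "723" node are the distinct next characters among strings starting with "723".
Characters that immediately follow "723" among the stored strings: {8}.
That node has 1 child edge.

1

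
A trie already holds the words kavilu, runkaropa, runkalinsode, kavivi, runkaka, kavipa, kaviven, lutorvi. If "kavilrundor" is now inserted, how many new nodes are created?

6

"kavil" is already a path in the trie; the remaining "rundor" must be added.
New nodes needed: |"kavilrundor"| − 5 = 11 − 5 = 6.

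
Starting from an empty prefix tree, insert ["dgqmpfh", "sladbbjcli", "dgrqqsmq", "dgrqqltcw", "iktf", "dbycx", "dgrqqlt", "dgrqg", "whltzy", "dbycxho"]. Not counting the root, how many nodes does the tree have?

44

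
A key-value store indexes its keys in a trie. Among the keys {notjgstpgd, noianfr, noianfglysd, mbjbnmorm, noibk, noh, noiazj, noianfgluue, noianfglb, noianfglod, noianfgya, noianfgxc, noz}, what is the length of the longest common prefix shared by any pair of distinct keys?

The deepest shared node is where two words last agree before diverging.
"noianfglb" and "noianfglod" agree on "noianfgl" (8 characters) before diverging; nothing deeper is shared.
Longest shared-prefix length: 8

8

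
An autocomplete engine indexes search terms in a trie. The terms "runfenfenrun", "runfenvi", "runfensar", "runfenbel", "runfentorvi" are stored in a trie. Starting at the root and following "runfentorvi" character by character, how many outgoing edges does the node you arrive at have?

Follow the path "runfentorvi" to its node, then look at its outgoing edges.
No stored string extends past "runfentorvi".
That node has 0 child edges.

0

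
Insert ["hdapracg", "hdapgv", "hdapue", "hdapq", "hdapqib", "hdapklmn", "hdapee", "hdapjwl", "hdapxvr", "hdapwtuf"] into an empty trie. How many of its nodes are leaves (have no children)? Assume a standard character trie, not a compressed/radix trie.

9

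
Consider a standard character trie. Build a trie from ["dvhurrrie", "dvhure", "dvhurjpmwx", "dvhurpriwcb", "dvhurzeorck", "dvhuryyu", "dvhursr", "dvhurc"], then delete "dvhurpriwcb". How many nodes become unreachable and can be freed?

6

Walk "dvhurpriwcb" from the leaf back toward the root, removing each node that no remaining word uses.
The suffix "priwcb" (6 nodes) is used only by "dvhurpriwcb"; the node for "dvhur" still has the child "r", so pruning stops there.
Nodes removed: 6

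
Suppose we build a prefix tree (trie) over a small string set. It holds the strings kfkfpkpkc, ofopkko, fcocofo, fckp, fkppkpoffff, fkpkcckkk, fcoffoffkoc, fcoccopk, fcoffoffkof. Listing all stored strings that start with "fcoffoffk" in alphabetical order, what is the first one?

fcoffoffkoc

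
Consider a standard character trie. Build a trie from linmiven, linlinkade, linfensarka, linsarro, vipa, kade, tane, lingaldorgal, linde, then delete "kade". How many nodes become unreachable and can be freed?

4

A node on "kade"'s path can go only if nothing else ends at it or branches off below it.
No other word shares any prefix with "kade", so all 4 of its nodes go.
Nodes removed: 4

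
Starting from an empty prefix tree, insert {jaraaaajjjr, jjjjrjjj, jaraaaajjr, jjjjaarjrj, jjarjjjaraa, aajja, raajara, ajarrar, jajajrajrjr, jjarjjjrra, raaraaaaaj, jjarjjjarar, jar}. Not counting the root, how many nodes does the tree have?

Trace insertions, counting only characters that open a new branch:
  "jaraaaajjjr" → 11 new (j, a, r, a, a, a, a, j, j, j, r)
  "jjjjrjjj" → prefix "j" already present; 7 new (j, j, j, r, j, j, j)
  "jaraaaajjr" → prefix "jaraaaajj" already present; 1 new (r)
  "jjjjaarjrj" → prefix "jjjj" already present; 6 new (a, a, r, j, r, j)
  "jjarjjjaraa" → prefix "jj" already present; 9 new (a, r, j, j, j, a, r, a, a)
  "aajja" → 5 new (a, a, j, j, a)
  "raajara" → 7 new (r, a, a, j, a, r, a)
  "ajarrar" → prefix "a" already present; 6 new (j, a, r, r, a, r)
  "jajajrajrjr" → prefix "ja" already present; 9 new (j, a, j, r, a, j, r, j, r)
  "jjarjjjrra" → prefix "jjarjjj" already present; 3 new (r, r, a)
  "raaraaaaaj" → prefix "raa" already present; 7 new (r, a, a, a, a, a, j)
  "jjarjjjarar" → prefix "jjarjjjara" already present; 1 new (r)
  "jar" → prefix "jar" already present; 0 new (none)
Total nodes = 11 + 7 + 1 + 6 + 9 + 5 + 7 + 6 + 9 + 3 + 7 + 1 + 0 = 72

72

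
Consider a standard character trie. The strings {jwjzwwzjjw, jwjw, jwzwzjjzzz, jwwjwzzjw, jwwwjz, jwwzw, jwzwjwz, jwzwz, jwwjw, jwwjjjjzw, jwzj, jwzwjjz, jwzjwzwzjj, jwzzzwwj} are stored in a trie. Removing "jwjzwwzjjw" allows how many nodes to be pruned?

After clearing the end-marker at "jwjzwwzjjw", prune upward until reaching a node still needed by another word.
The suffix "zwwzjjw" (7 nodes) is used only by "jwjzwwzjjw"; the node for "jwj" still has the child "w", so pruning stops there.
Nodes removed: 7

7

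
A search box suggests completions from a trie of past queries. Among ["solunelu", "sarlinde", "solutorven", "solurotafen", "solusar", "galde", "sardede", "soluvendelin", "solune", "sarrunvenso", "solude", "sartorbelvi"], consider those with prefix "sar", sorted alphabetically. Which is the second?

sarlinde

DFS of the "sar" subtree visits, in order: "sardede", "sarlinde", "sarrunvenso", "sartorbelvi"
Position 2: sarlinde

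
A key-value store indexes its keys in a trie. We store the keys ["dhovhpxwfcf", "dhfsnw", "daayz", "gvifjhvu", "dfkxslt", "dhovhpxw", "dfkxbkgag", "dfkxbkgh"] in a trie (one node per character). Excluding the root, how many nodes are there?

39

Count nodes per top-level branch (shared prefixes stored once):
  'd'-branch (daayz, dfkxbkgag, dfkxbkgh, dfkxslt, dhfsnw, dhovhpxw, dhovhpxwfcf): 31 nodes
  'g'-branch (gvifjhvu): 8 nodes
Sum: 39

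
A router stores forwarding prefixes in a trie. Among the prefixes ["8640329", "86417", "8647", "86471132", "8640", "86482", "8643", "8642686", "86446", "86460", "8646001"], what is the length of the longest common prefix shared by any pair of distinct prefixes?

5

The deepest shared node is where two words last agree before diverging.
"86460" and "8646001" agree on "86460" (5 characters) before diverging; nothing deeper is shared.
Longest shared-prefix length: 5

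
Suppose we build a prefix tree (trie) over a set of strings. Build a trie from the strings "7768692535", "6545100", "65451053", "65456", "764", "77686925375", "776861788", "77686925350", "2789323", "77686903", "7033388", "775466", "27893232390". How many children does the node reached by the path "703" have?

1

Follow the path "703" to its node, then look at its outgoing edges.
Distinct next characters after "703": 3.
That node has 1 child edge.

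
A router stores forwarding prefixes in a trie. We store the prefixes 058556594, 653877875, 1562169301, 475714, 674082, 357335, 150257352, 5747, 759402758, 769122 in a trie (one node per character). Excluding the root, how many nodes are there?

70

Trace insertions, counting only characters that open a new branch:
  "058556594" → 9 new (0, 5, 8, 5, 5, 6, 5, 9, 4)
  "653877875" → 9 new (6, 5, 3, 8, 7, 7, 8, 7, 5)
  "1562169301" → 10 new (1, 5, 6, 2, 1, 6, 9, 3, 0, 1)
  "475714" → 6 new (4, 7, 5, 7, 1, 4)
  "674082" → prefix "6" already present; 5 new (7, 4, 0, 8, 2)
  "357335" → 6 new (3, 5, 7, 3, 3, 5)
  "150257352" → prefix "15" already present; 7 new (0, 2, 5, 7, 3, 5, 2)
  "5747" → 4 new (5, 7, 4, 7)
  "759402758" → 9 new (7, 5, 9, 4, 0, 2, 7, 5, 8)
  "769122" → prefix "7" already present; 5 new (6, 9, 1, 2, 2)
Total nodes = 9 + 9 + 10 + 6 + 5 + 6 + 7 + 4 + 9 + 5 = 70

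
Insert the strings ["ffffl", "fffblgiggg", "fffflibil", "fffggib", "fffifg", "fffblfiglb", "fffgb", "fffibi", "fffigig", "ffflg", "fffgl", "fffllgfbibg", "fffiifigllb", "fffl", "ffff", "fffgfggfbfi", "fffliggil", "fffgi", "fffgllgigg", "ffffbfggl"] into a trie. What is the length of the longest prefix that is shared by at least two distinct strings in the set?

5

Equivalently: take the maximum, over all pairs, of their longest common prefix length.
"fffblfiglb" and "fffblgiggg" agree on "fffbl" (5 characters) before diverging; nothing deeper is shared.
Longest shared-prefix length: 5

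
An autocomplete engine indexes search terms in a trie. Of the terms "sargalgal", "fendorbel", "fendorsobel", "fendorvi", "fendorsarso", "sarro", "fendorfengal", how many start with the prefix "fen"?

5

Walk to "fen"; the words in its subtree are exactly those with that prefix.
Words under "fen": fendorbel, fendorfengal, fendorsarso, fendorsobel, fendorvi
Count: 5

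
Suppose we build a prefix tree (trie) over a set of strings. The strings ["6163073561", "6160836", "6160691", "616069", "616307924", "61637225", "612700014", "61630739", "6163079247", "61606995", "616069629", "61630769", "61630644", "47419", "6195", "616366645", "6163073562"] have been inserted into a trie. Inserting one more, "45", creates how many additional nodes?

Walking "45" from the root, the first 1 characters ("4") follow existing edges; "5" is the first miss.
New nodes needed: |"45"| − 1 = 2 − 1 = 1.

1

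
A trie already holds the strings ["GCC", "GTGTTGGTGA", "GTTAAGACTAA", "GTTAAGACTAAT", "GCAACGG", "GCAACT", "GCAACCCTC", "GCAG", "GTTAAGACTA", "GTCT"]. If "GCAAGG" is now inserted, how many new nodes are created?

"GCAA" is already a path in the trie; the remaining "GG" must be added.
So 6 − 4 = 2 new nodes.

2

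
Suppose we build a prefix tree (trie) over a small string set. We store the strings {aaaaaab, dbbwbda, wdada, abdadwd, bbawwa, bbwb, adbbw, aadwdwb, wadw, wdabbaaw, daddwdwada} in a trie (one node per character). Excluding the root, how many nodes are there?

Insert word by word; a character creates a node only if that edge doesn't already exist:
  "aaaaaab" → 7 new (a, a, a, a, a, a, b)
  "dbbwbda" → 7 new (d, b, b, w, b, d, a)
  "wdada" → 5 new (w, d, a, d, a)
  "abdadwd" → prefix "a" already present; 6 new (b, d, a, d, w, d)
  "bbawwa" → 6 new (b, b, a, w, w, a)
  "bbwb" → prefix "bb" already present; 2 new (w, b)
  "adbbw" → prefix "a" already present; 4 new (d, b, b, w)
  "aadwdwb" → prefix "aa" already present; 5 new (d, w, d, w, b)
  "wadw" → prefix "w" already present; 3 new (a, d, w)
  "wdabbaaw" → prefix "wda" already present; 5 new (b, b, a, a, w)
  "daddwdwada" → prefix "d" already present; 9 new (a, d, d, w, d, w, a, d, a)
Total nodes = 7 + 7 + 5 + 6 + 6 + 2 + 4 + 5 + 3 + 5 + 9 = 59

59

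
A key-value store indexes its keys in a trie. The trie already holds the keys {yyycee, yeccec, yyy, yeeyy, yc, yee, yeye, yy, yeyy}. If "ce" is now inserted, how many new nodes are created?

2

No existing word starts with "c", so every character of "ce" needs a new node.
2 − 0 = 2 new nodes.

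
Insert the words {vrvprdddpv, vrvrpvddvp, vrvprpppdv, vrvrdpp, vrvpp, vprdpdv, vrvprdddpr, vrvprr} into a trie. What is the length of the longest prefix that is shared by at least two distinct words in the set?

Look for the deepest trie node that still has at least two words in its subtree.
e.g. "vrvprdddpr" and "vrvprdddpv" share the prefix "vrvprdddp" of length 9; no pair shares a longer one.
Longest shared-prefix length: 9

9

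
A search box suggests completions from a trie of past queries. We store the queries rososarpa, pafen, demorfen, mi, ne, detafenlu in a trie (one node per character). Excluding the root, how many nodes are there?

33

Count nodes per top-level branch (shared prefixes stored once):
  'd'-branch (demorfen, detafenlu): 15 nodes
  'm'-branch (mi): 2 nodes
  'n'-branch (ne): 2 nodes
  'p'-branch (pafen): 5 nodes
  'r'-branch (rososarpa): 9 nodes
Sum: 33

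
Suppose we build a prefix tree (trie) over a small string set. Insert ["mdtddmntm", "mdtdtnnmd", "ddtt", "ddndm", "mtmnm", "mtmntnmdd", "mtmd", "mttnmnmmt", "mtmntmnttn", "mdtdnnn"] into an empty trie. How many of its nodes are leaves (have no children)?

10

A leaf is a node with no children — equivalently, the end of a word that is not a proper prefix of any other stored word.
Those words: "ddndm", "ddtt", "mdtddmntm", "mdtdnnn", "mdtdtnnmd", "mtmd", "mtmnm", "mtmntmnttn", "mtmntnmdd", "mttnmnmmt"
Leaf count: 10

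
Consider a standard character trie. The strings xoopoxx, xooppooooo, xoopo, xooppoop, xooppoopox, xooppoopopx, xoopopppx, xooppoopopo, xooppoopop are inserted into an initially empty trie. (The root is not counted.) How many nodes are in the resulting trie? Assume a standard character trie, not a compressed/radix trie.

Count nodes per top-level branch (shared prefixes stored once):
  'x'-branch (xoopo, xoopopppx, xoopoxx, xooppooooo, xooppoop, xooppoopop, xooppoopopo, xooppoopopx, xooppoopox): 23 nodes
Sum: 23

23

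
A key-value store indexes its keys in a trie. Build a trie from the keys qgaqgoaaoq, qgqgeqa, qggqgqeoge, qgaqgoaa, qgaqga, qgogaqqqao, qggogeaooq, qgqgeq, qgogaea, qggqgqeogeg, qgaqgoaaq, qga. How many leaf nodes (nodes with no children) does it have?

Leaves are exactly the stored words that no other stored word extends.
Those words: "qgaqga", "qgaqgoaaoq", "qgaqgoaaq", "qggogeaooq", "qggqgqeogeg", "qgogaea", "qgogaqqqao", "qgqgeqa"
Leaf count: 8

8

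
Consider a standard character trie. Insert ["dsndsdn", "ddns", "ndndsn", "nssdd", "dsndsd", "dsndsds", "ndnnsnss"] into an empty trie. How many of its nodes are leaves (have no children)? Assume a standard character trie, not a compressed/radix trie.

Leaves are exactly the stored words that no other stored word extends.
Those words: "ddns", "dsndsdn", "dsndsds", "ndndsn", "ndnnsnss", "nssdd"
Leaf count: 6

6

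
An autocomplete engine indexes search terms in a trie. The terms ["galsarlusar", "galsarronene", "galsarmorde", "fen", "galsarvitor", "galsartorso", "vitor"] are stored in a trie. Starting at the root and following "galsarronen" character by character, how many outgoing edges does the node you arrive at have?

1

Follow the path "galsarronen" to its node, then look at its outgoing edges.
Characters that immediately follow "galsarronen" among the stored strings: {e}.
That node has 1 child edge.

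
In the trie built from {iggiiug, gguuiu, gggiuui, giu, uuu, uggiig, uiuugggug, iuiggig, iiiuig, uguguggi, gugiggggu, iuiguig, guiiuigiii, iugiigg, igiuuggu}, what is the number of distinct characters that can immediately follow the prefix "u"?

The children of the "u" node are the distinct next characters among strings starting with "u".
Distinct next characters after "u": g, i, u.
That node has 3 child edges.

3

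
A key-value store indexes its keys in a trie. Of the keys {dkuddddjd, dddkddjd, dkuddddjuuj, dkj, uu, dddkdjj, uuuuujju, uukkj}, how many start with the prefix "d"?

Filter for entries beginning with "d":
Words under "d": dddkddjd, dddkdjj, dkj, dkuddddjd, dkuddddjuuj
Count: 5

5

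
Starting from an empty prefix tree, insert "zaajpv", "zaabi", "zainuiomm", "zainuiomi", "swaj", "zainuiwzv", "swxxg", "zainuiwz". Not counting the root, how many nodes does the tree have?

Trie structure (* marks end of a word):
(root)
├─ s
│  └─ w
│     ├─ a
│     │  └─ j *
│     └─ x
│        └─ x
│           └─ g *
└─ z
   └─ a
      ├─ a
      │  ├─ b
      │  │  └─ i *
      │  └─ j
      │     └─ p
      │        └─ v *
      └─ i
         └─ n
            └─ u
               └─ i
                  ├─ o
                  │  └─ m
                  │     ├─ i *
                  │     └─ m *
                  └─ w
                     └─ z *
                        └─ v *
Counting every labelled node above: 26.

26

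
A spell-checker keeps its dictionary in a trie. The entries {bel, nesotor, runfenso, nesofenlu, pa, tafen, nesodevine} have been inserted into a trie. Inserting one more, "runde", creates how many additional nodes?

2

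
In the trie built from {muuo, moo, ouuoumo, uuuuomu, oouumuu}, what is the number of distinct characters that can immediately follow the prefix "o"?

2

Follow the path "o" to its node, then look at its outgoing edges.
Distinct next characters after "o": o, u.
That node has 2 child edges.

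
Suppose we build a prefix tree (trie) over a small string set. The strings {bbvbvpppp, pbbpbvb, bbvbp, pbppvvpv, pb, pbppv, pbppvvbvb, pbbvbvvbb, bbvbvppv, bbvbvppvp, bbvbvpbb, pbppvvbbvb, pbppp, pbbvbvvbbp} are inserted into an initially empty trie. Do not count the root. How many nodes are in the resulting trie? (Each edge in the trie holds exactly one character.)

41

Trace insertions, counting only characters that open a new branch:
  "bbvbvpppp" → 9 new (b, b, v, b, v, p, p, p, p)
  "pbbpbvb" → 7 new (p, b, b, p, b, v, b)
  "bbvbp" → prefix "bbvb" already present; 1 new (p)
  "pbppvvpv" → prefix "pb" already present; 6 new (p, p, v, v, p, v)
  "pb" → prefix "pb" already present; 0 new (none)
  "pbppv" → prefix "pbppv" already present; 0 new (none)
  "pbppvvbvb" → prefix "pbppvv" already present; 3 new (b, v, b)
  "pbbvbvvbb" → prefix "pbb" already present; 6 new (v, b, v, v, b, b)
  "bbvbvppv" → prefix "bbvbvpp" already present; 1 new (v)
  "bbvbvppvp" → prefix "bbvbvppv" already present; 1 new (p)
  "bbvbvpbb" → prefix "bbvbvp" already present; 2 new (b, b)
  "pbppvvbbvb" → prefix "pbppvvb" already present; 3 new (b, v, b)
  "pbppp" → prefix "pbpp" already present; 1 new (p)
  "pbbvbvvbbp" → prefix "pbbvbvvbb" already present; 1 new (p)
Total nodes = 9 + 7 + 1 + 6 + 0 + 0 + 3 + 6 + 1 + 1 + 2 + 3 + 1 + 1 = 41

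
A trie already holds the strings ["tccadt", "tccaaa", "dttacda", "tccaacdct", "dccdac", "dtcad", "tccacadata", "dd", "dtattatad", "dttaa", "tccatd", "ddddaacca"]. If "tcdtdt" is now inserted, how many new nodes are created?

"tc" is already a path in the trie; the remaining "dtdt" must be added.
New nodes needed: |"tcdtdt"| − 2 = 6 − 2 = 4.

4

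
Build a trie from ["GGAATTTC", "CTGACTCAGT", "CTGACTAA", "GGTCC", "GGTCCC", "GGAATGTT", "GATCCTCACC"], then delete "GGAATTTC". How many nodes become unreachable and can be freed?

3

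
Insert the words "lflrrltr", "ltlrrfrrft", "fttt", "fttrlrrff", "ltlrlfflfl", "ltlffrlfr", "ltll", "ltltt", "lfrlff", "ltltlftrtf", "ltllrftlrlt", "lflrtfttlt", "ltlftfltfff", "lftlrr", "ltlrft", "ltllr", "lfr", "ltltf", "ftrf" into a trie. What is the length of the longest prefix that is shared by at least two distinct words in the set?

Look for the deepest trie node that still has at least two words in its subtree.
e.g. "ltllr" and "ltllrftlrlt" share the prefix "ltllr" of length 5; no pair shares a longer one.
Longest shared-prefix length: 5

5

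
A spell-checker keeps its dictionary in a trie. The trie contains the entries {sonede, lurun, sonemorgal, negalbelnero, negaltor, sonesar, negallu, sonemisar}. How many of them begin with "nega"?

Walk to "nega"; the words in its subtree are exactly those with that prefix.
Words under "nega": negalbelnero, negallu, negaltor
Count: 3

3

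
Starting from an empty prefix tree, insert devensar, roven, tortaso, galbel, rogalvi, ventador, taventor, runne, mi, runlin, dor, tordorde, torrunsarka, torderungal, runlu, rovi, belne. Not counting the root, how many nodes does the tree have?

84

For each word, the new-node count is its length minus the longest prefix already in the trie:
  "devensar" → 8 new (d, e, v, e, n, s, a, r)
  "roven" → 5 new (r, o, v, e, n)
  "tortaso" → 7 new (t, o, r, t, a, s, o)
  "galbel" → 6 new (g, a, l, b, e, l)
  "rogalvi" → prefix "ro" already present; 5 new (g, a, l, v, i)
  "ventador" → 8 new (v, e, n, t, a, d, o, r)
  "taventor" → prefix "t" already present; 7 new (a, v, e, n, t, o, r)
  "runne" → prefix "r" already present; 4 new (u, n, n, e)
  "mi" → 2 new (m, i)
  "runlin" → prefix "run" already present; 3 new (l, i, n)
  "dor" → prefix "d" already present; 2 new (o, r)
  "tordorde" → prefix "tor" already present; 5 new (d, o, r, d, e)
  "torrunsarka" → prefix "tor" already present; 8 new (r, u, n, s, a, r, k, a)
  "torderungal" → prefix "tord" already present; 7 new (e, r, u, n, g, a, l)
  "runlu" → prefix "runl" already present; 1 new (u)
  "rovi" → prefix "rov" already present; 1 new (i)
  "belne" → 5 new (b, e, l, n, e)
Total nodes = 8 + 5 + 7 + 6 + 5 + 8 + 7 + 4 + 2 + 3 + 2 + 5 + 8 + 7 + 1 + 1 + 5 = 84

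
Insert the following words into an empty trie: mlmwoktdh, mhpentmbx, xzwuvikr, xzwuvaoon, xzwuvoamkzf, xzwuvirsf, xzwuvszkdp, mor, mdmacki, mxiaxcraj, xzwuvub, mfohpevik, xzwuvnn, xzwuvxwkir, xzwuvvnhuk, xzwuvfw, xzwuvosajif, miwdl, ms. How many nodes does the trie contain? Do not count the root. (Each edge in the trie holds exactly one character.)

93

For each word, the new-node count is its length minus the longest prefix already in the trie:
  "mlmwoktdh" → 9 new (m, l, m, w, o, k, t, d, h)
  "mhpentmbx" → prefix "m" already present; 8 new (h, p, e, n, t, m, b, x)
  "xzwuvikr" → 8 new (x, z, w, u, v, i, k, r)
  "xzwuvaoon" → prefix "xzwuv" already present; 4 new (a, o, o, n)
  "xzwuvoamkzf" → prefix "xzwuv" already present; 6 new (o, a, m, k, z, f)
  "xzwuvirsf" → prefix "xzwuvi" already present; 3 new (r, s, f)
  "xzwuvszkdp" → prefix "xzwuv" already present; 5 new (s, z, k, d, p)
  "mor" → prefix "m" already present; 2 new (o, r)
  "mdmacki" → prefix "m" already present; 6 new (d, m, a, c, k, i)
  "mxiaxcraj" → prefix "m" already present; 8 new (x, i, a, x, c, r, a, j)
  "xzwuvub" → prefix "xzwuv" already present; 2 new (u, b)
  "mfohpevik" → prefix "m" already present; 8 new (f, o, h, p, e, v, i, k)
  "xzwuvnn" → prefix "xzwuv" already present; 2 new (n, n)
  "xzwuvxwkir" → prefix "xzwuv" already present; 5 new (x, w, k, i, r)
  "xzwuvvnhuk" → prefix "xzwuv" already present; 5 new (v, n, h, u, k)
  "xzwuvfw" → prefix "xzwuv" already present; 2 new (f, w)
  "xzwuvosajif" → prefix "xzwuvo" already present; 5 new (s, a, j, i, f)
  "miwdl" → prefix "m" already present; 4 new (i, w, d, l)
  "ms" → prefix "m" already present; 1 new (s)
Total nodes = 9 + 8 + 8 + 4 + 6 + 3 + 5 + 2 + 6 + 8 + 2 + 8 + 2 + 5 + 5 + 2 + 5 + 4 + 1 = 93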